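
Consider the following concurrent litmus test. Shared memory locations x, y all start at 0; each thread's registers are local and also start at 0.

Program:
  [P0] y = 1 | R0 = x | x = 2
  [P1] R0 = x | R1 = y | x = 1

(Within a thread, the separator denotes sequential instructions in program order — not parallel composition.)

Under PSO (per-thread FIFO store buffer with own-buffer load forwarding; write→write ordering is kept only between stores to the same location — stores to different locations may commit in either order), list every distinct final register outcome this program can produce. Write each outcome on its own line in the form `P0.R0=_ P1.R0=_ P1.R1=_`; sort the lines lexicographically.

P0.R0=0 P1.R0=0 P1.R1=0
P0.R0=0 P1.R0=0 P1.R1=1
P0.R0=0 P1.R0=2 P1.R1=0
P0.R0=0 P1.R0=2 P1.R1=1
P0.R0=1 P1.R0=0 P1.R1=0
P0.R0=1 P1.R0=0 P1.R1=1

outcome vector order: (P0.R0,P1.R0,P1.R1)
|PSO outcomes| = 6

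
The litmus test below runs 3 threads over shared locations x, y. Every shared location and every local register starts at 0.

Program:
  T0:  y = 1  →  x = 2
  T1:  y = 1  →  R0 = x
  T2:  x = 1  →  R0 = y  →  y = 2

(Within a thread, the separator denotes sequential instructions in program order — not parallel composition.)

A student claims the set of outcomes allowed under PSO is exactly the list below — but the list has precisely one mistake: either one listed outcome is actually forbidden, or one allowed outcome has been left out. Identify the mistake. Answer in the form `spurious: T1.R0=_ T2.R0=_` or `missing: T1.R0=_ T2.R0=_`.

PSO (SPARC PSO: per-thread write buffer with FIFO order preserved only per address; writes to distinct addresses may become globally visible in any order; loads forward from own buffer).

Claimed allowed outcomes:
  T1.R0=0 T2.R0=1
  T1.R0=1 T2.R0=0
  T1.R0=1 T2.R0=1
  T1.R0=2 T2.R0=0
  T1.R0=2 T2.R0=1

missing: T1.R0=0 T2.R0=0

outcome vector order: (T1.R0,T2.R0)
[PSO] allowed = {<0 0> <0 1> <1 0> <1 1> <2 0> <2 1>}
PSO∖claimed = {<0 0>}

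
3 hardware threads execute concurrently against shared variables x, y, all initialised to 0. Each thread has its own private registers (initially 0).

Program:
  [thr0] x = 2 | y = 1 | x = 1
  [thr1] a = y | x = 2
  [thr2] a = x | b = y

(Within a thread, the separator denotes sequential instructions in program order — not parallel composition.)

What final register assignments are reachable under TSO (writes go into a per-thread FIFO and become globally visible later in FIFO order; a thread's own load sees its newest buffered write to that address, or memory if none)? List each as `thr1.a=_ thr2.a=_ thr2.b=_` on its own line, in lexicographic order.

outcome vector order: (thr1.a,thr2.a,thr2.b)
|TSO outcomes| = 10

thr1.a=0 thr2.a=0 thr2.b=0
thr1.a=0 thr2.a=0 thr2.b=1
thr1.a=0 thr2.a=1 thr2.b=1
thr1.a=0 thr2.a=2 thr2.b=0
thr1.a=0 thr2.a=2 thr2.b=1
thr1.a=1 thr2.a=0 thr2.b=0
thr1.a=1 thr2.a=0 thr2.b=1
thr1.a=1 thr2.a=1 thr2.b=1
thr1.a=1 thr2.a=2 thr2.b=0
thr1.a=1 thr2.a=2 thr2.b=1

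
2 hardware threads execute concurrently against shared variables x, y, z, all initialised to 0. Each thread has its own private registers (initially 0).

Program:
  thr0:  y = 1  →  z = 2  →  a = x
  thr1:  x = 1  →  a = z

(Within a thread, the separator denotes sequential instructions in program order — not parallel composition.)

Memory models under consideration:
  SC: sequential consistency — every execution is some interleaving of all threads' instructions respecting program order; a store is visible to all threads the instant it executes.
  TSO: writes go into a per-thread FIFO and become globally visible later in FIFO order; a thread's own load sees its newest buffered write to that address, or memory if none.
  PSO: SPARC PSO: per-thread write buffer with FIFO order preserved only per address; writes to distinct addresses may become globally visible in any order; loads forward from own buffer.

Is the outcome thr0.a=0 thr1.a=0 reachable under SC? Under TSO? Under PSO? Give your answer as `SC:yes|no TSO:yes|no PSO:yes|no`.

outcome vector order: (thr0.a,thr1.a)
SC (3): (0,2), (1,0), (1,2)
TSO (4): (0,0), (0,2), (1,0), (1,2)
PSO (4): (0,0), (0,2), (1,0), (1,2)
target (0,0) ∈ {TSO,PSO}

SC:no TSO:yes PSO:yes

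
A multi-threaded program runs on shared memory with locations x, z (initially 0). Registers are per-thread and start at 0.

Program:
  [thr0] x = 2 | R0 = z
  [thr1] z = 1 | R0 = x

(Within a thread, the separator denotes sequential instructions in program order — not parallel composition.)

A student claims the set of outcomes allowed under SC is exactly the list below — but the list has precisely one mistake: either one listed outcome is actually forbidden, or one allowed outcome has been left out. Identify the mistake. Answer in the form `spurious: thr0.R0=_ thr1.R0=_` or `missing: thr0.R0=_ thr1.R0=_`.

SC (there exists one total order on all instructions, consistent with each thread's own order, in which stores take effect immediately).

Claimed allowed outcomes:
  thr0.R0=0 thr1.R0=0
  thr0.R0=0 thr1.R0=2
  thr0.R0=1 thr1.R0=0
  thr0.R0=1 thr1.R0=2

spurious: thr0.R0=0 thr1.R0=0

outcome vector order: (thr0.R0,thr1.R0)
under SC → 0/2; 1/0; 1/2
claimed∖SC = {0/0}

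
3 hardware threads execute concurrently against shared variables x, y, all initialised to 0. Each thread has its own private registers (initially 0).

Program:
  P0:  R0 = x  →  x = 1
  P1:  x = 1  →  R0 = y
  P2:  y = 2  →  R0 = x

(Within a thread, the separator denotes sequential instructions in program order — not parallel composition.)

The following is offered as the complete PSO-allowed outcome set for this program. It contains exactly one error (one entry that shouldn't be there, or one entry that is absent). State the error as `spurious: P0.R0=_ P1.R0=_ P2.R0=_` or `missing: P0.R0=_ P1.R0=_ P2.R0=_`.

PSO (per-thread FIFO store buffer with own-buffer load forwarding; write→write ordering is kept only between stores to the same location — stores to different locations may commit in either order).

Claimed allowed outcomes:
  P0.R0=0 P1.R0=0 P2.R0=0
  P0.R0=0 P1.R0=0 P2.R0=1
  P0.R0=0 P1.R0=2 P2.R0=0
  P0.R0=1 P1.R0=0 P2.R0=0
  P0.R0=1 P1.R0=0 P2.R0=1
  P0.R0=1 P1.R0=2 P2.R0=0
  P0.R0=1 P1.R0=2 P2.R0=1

missing: P0.R0=0 P1.R0=2 P2.R0=1

outcome vector order: (P0.R0,P1.R0,P2.R0)
under PSO → <0 0 0> <0 0 1> <0 2 0> <0 2 1> <1 0 0> <1 0 1> <1 2 0> <1 2 1>
PSO∖claimed = {<0 2 1>}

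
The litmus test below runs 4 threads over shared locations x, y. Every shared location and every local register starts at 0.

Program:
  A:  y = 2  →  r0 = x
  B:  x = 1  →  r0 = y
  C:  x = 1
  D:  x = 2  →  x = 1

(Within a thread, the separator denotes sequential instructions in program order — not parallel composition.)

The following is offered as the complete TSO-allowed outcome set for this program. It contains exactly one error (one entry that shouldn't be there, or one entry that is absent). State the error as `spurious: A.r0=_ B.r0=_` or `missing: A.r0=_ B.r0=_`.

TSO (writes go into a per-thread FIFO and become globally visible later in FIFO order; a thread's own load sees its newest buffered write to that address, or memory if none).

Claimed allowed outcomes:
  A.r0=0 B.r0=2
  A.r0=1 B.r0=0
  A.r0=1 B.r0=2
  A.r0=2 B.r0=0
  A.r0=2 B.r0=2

outcome vector order: (A.r0,B.r0)
TSO: 6 outcomes — {00, 02, 10, 12, 20, 22}
TSO∖claimed = {00}

missing: A.r0=0 B.r0=0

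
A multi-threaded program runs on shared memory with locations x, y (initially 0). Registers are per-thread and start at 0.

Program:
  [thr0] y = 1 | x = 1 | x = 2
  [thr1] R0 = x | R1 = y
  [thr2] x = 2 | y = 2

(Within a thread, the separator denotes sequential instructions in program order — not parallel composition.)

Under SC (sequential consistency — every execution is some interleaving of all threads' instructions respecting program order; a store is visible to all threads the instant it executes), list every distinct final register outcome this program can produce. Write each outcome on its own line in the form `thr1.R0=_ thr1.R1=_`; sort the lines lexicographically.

outcome vector order: (thr1.R0,thr1.R1)
|SC outcomes| = 8

thr1.R0=0 thr1.R1=0
thr1.R0=0 thr1.R1=1
thr1.R0=0 thr1.R1=2
thr1.R0=1 thr1.R1=1
thr1.R0=1 thr1.R1=2
thr1.R0=2 thr1.R1=0
thr1.R0=2 thr1.R1=1
thr1.R0=2 thr1.R1=2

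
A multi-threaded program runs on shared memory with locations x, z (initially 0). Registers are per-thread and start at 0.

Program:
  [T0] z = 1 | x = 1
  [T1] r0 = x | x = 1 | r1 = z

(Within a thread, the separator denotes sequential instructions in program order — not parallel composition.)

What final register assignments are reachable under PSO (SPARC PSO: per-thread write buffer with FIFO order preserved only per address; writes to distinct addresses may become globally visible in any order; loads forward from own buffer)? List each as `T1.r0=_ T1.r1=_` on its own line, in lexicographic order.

T1.r0=0 T1.r1=0
T1.r0=0 T1.r1=1
T1.r0=1 T1.r1=0
T1.r0=1 T1.r1=1

outcome vector order: (T1.r0,T1.r1)
|PSO outcomes| = 4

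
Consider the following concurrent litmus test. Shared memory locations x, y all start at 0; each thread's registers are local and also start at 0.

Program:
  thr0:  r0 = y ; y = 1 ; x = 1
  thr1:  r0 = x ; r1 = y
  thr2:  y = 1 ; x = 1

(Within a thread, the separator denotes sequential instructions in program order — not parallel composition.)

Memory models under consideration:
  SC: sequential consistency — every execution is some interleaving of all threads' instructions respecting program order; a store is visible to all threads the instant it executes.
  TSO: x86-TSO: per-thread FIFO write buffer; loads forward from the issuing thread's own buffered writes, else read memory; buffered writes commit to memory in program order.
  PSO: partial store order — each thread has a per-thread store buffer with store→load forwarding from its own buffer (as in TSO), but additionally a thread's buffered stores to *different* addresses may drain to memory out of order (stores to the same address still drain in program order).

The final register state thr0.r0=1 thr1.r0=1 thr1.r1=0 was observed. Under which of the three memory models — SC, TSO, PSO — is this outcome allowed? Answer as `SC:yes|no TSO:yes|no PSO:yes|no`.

SC:no TSO:no PSO:yes

outcome vector order: (thr0.r0,thr1.r0,thr1.r1)
SC (6): <0 0 0>; <0 0 1>; <0 1 1>; <1 0 0>; <1 0 1>; <1 1 1>
TSO (6): <0 0 0>; <0 0 1>; <0 1 1>; <1 0 0>; <1 0 1>; <1 1 1>
PSO (8): <0 0 0>; <0 0 1>; <0 1 0>; <0 1 1>; <1 0 0>; <1 0 1>; <1 1 0>; <1 1 1>
target <1 1 0> ∈ {PSO}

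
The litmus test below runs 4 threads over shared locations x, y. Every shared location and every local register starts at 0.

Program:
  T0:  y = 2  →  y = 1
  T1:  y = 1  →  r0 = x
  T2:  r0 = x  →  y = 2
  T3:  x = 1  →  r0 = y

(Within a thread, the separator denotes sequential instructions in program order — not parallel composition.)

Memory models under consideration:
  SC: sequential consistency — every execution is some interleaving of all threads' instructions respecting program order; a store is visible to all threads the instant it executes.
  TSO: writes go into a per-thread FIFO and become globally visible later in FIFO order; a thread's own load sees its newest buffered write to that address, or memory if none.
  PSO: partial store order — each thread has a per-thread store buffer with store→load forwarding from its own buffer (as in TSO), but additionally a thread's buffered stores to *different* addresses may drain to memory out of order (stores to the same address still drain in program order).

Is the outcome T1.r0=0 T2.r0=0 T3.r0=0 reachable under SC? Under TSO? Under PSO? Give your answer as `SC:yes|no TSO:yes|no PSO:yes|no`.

SC:no TSO:yes PSO:yes

outcome vector order: (T1.r0,T2.r0,T3.r0)
SC (10): (0,0,1), (0,0,2), (0,1,1), (0,1,2), (1,0,0), (1,0,1), (1,0,2), (1,1,0), (1,1,1), (1,1,2)
TSO (12): (0,0,0), (0,0,1), (0,0,2), (0,1,0), (0,1,1), (0,1,2), (1,0,0), (1,0,1), (1,0,2), (1,1,0), (1,1,1), (1,1,2)
PSO (12): (0,0,0), (0,0,1), (0,0,2), (0,1,0), (0,1,1), (0,1,2), (1,0,0), (1,0,1), (1,0,2), (1,1,0), (1,1,1), (1,1,2)
target (0,0,0) ∈ {TSO,PSO}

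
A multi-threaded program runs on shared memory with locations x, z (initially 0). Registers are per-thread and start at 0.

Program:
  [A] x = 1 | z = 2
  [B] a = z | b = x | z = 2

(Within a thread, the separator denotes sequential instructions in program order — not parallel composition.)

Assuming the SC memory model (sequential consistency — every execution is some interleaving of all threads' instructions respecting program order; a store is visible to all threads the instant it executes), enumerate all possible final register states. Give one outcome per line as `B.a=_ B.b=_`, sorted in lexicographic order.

outcome vector order: (B.a,B.b)
|SC outcomes| = 3

B.a=0 B.b=0
B.a=0 B.b=1
B.a=2 B.b=1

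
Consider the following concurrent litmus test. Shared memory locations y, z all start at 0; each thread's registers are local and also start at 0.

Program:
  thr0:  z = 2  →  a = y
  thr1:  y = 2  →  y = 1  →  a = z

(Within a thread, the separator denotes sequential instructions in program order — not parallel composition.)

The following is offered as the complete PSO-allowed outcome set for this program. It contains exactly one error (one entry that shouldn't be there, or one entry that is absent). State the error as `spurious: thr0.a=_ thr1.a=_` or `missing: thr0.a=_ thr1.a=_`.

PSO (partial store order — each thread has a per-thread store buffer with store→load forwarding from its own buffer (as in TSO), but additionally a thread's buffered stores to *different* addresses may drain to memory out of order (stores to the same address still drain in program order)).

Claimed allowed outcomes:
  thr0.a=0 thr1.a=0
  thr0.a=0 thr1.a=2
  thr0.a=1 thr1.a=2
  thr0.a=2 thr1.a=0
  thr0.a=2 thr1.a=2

missing: thr0.a=1 thr1.a=0

outcome vector order: (thr0.a,thr1.a)
PSO (6): 00 02 10 12 20 22
PSO∖claimed = {10}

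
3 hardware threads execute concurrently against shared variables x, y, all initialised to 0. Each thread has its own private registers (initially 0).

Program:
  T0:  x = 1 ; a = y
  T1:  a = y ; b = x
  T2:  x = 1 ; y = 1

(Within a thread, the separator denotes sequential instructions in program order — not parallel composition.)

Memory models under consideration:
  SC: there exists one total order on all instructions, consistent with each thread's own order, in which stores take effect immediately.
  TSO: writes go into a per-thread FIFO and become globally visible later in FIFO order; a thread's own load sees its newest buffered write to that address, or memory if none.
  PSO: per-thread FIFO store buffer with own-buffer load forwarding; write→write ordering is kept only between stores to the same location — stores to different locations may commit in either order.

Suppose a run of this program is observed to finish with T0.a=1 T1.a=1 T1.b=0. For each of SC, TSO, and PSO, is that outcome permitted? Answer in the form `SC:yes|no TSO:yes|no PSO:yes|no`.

outcome vector order: (T0.a,T1.a,T1.b)
SC (6): (0,0,0); (0,0,1); (0,1,1); (1,0,0); (1,0,1); (1,1,1)
TSO (6): (0,0,0); (0,0,1); (0,1,1); (1,0,0); (1,0,1); (1,1,1)
PSO (8): (0,0,0); (0,0,1); (0,1,0); (0,1,1); (1,0,0); (1,0,1); (1,1,0); (1,1,1)
target (1,1,0) ∈ {PSO}

SC:no TSO:no PSO:yes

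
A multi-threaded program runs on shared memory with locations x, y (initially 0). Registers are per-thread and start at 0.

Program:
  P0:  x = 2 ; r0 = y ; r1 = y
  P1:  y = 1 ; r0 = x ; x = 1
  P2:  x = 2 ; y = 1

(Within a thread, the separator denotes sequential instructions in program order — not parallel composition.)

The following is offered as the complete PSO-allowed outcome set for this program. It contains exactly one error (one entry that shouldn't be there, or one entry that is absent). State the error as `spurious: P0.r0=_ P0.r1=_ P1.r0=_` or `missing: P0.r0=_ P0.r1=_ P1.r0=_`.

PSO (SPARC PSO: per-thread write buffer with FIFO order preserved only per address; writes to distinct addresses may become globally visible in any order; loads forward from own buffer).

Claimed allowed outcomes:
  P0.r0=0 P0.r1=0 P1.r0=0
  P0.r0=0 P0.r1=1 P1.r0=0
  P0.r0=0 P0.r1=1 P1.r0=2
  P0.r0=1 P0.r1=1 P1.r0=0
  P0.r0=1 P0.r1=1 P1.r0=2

outcome vector order: (P0.r0,P0.r1,P1.r0)
PSO: 6 outcomes — {0/0/0; 0/0/2; 0/1/0; 0/1/2; 1/1/0; 1/1/2}
PSO∖claimed = {0/0/2}

missing: P0.r0=0 P0.r1=0 P1.r0=2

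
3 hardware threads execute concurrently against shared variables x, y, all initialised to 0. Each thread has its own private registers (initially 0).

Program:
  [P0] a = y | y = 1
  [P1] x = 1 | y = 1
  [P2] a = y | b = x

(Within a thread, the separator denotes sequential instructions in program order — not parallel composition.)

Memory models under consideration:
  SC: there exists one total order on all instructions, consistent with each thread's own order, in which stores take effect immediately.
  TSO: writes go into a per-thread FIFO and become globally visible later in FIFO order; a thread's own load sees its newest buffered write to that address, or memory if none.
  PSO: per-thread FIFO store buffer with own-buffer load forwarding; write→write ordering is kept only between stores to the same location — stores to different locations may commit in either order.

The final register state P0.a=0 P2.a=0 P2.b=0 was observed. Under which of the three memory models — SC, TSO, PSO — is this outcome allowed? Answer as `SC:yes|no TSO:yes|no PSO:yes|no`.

SC:yes TSO:yes PSO:yes

outcome vector order: (P0.a,P2.a,P2.b)
under SC → (0,0,0), (0,0,1), (0,1,0), (0,1,1), (1,0,0), (1,0,1), (1,1,1)
under TSO → (0,0,0), (0,0,1), (0,1,0), (0,1,1), (1,0,0), (1,0,1), (1,1,1)
under PSO → (0,0,0), (0,0,1), (0,1,0), (0,1,1), (1,0,0), (1,0,1), (1,1,0), (1,1,1)
target (0,0,0) ∈ {SC,TSO,PSO}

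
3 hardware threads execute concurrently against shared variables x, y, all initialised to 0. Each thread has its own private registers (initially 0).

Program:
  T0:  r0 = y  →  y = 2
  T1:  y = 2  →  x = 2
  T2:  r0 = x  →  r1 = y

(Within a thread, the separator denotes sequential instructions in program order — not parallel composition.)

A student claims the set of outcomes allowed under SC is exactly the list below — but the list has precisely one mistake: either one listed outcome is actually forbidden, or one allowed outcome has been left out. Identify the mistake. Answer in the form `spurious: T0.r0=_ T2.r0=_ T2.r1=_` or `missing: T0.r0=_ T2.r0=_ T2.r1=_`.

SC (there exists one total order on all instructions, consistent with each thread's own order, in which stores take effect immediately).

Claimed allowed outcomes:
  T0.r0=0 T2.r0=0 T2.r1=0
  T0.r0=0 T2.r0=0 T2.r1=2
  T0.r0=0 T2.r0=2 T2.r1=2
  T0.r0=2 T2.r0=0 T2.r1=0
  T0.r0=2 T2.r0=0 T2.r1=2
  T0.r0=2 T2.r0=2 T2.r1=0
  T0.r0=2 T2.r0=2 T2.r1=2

outcome vector order: (T0.r0,T2.r0,T2.r1)
under SC → 000, 002, 022, 200, 202, 222
claimed∖SC = {220}

spurious: T0.r0=2 T2.r0=2 T2.r1=0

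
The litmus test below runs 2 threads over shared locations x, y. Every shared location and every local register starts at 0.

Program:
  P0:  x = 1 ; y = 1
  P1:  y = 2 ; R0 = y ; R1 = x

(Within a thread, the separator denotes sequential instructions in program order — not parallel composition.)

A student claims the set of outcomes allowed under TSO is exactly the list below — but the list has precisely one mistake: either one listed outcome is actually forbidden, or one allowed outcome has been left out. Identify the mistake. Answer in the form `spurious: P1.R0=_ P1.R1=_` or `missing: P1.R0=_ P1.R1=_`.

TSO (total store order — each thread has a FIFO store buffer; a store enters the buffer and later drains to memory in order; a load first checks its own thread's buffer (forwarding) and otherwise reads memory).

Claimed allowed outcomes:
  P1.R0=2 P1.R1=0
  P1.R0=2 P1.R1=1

missing: P1.R0=1 P1.R1=1

outcome vector order: (P1.R0,P1.R1)
[TSO] allowed = {11, 20, 21}
TSO∖claimed = {11}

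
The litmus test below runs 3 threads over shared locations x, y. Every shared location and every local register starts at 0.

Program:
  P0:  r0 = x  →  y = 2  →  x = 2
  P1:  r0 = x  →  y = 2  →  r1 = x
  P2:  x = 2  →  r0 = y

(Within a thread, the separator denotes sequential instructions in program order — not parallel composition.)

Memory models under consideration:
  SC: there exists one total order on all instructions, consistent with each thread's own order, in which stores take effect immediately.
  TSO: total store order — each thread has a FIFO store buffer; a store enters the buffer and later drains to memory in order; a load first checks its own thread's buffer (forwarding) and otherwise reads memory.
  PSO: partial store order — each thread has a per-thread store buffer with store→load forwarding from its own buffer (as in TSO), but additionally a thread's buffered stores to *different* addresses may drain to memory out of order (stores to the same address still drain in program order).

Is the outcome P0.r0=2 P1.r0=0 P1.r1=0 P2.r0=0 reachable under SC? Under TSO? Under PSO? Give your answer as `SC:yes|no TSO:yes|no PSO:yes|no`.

outcome vector order: (P0.r0,P1.r0,P1.r1,P2.r0)
[SC] allowed = {<0 0 0 2> <0 0 2 0> <0 0 2 2> <0 2 2 0> <0 2 2 2> <2 0 0 2> <2 0 2 0> <2 0 2 2> <2 2 2 0> <2 2 2 2>}
[TSO] allowed = {<0 0 0 0> <0 0 0 2> <0 0 2 0> <0 0 2 2> <0 2 2 0> <0 2 2 2> <2 0 0 0> <2 0 0 2> <2 0 2 0> <2 0 2 2> <2 2 2 0> <2 2 2 2>}
[PSO] allowed = {<0 0 0 0> <0 0 0 2> <0 0 2 0> <0 0 2 2> <0 2 2 0> <0 2 2 2> <2 0 0 0> <2 0 0 2> <2 0 2 0> <2 0 2 2> <2 2 2 0> <2 2 2 2>}
target <2 0 0 0> ∈ {TSO,PSO}

SC:no TSO:yes PSO:yes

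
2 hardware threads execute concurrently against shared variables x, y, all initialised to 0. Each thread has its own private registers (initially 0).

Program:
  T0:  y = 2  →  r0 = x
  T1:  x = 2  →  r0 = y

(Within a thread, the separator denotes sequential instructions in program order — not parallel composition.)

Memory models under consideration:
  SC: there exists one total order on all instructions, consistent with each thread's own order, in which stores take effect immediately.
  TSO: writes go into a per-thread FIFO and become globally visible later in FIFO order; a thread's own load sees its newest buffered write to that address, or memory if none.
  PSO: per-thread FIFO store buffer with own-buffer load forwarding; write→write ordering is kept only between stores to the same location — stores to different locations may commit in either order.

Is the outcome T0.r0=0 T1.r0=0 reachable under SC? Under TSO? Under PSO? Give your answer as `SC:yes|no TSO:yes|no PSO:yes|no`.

outcome vector order: (T0.r0,T1.r0)
SC (3): 0/2, 2/0, 2/2
TSO (4): 0/0, 0/2, 2/0, 2/2
PSO (4): 0/0, 0/2, 2/0, 2/2
target 0/0 ∈ {TSO,PSO}

SC:no TSO:yes PSO:yes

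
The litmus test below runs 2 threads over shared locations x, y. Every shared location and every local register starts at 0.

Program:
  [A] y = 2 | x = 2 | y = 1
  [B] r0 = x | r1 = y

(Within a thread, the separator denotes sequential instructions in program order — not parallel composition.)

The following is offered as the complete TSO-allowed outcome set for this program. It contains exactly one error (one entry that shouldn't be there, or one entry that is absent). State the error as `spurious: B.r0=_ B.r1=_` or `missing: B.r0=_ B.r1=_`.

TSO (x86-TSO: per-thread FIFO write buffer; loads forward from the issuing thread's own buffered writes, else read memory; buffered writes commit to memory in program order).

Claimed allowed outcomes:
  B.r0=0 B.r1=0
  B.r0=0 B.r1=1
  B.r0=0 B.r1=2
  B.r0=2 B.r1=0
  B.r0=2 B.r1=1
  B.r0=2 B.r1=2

outcome vector order: (B.r0,B.r1)
TSO (5): (0,0), (0,1), (0,2), (2,1), (2,2)
claimed∖TSO = {(2,0)}

spurious: B.r0=2 B.r1=0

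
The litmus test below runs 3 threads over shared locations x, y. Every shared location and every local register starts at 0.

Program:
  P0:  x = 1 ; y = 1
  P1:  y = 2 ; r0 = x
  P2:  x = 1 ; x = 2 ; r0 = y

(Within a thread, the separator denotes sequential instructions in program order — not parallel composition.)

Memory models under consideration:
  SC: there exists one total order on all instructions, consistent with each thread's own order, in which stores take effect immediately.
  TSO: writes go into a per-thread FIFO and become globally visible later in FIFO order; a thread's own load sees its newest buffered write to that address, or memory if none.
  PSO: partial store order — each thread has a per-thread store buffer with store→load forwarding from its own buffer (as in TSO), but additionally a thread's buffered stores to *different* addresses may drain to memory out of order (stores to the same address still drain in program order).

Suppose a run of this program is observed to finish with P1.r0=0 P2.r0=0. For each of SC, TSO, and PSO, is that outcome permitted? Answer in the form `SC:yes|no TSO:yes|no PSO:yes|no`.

outcome vector order: (P1.r0,P2.r0)
[SC] allowed = {(0,1); (0,2); (1,0); (1,1); (1,2); (2,0); (2,1); (2,2)}
[TSO] allowed = {(0,0); (0,1); (0,2); (1,0); (1,1); (1,2); (2,0); (2,1); (2,2)}
[PSO] allowed = {(0,0); (0,1); (0,2); (1,0); (1,1); (1,2); (2,0); (2,1); (2,2)}
target (0,0) ∈ {TSO,PSO}

SC:no TSO:yes PSO:yes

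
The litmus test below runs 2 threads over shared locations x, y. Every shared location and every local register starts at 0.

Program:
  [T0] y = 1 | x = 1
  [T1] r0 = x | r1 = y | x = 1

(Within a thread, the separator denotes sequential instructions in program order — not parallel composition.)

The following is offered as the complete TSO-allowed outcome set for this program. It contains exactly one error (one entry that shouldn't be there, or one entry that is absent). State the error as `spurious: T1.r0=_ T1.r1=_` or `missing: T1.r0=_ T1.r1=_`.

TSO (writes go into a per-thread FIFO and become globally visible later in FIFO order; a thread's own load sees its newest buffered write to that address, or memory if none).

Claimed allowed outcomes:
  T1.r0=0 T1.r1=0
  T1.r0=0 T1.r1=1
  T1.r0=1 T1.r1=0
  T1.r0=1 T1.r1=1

outcome vector order: (T1.r0,T1.r1)
[TSO] allowed = {<0 0>, <0 1>, <1 1>}
claimed∖TSO = {<1 0>}

spurious: T1.r0=1 T1.r1=0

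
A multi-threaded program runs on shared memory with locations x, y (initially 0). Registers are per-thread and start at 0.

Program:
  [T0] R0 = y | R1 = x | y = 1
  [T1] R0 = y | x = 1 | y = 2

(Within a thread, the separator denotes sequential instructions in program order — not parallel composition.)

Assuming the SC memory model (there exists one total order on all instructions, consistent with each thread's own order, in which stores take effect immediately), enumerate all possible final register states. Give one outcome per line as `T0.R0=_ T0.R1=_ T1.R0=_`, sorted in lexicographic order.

T0.R0=0 T0.R1=0 T1.R0=0
T0.R0=0 T0.R1=0 T1.R0=1
T0.R0=0 T0.R1=1 T1.R0=0
T0.R0=2 T0.R1=1 T1.R0=0

outcome vector order: (T0.R0,T0.R1,T1.R0)
|SC outcomes| = 4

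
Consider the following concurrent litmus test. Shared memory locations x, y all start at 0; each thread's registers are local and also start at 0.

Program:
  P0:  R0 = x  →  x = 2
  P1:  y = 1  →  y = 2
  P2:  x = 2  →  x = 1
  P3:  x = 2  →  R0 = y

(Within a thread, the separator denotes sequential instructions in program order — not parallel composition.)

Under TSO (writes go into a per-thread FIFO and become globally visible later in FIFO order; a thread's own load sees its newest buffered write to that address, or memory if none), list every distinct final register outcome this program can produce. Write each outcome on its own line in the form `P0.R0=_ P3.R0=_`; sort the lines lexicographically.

P0.R0=0 P3.R0=0
P0.R0=0 P3.R0=1
P0.R0=0 P3.R0=2
P0.R0=1 P3.R0=0
P0.R0=1 P3.R0=1
P0.R0=1 P3.R0=2
P0.R0=2 P3.R0=0
P0.R0=2 P3.R0=1
P0.R0=2 P3.R0=2

outcome vector order: (P0.R0,P3.R0)
|TSO outcomes| = 9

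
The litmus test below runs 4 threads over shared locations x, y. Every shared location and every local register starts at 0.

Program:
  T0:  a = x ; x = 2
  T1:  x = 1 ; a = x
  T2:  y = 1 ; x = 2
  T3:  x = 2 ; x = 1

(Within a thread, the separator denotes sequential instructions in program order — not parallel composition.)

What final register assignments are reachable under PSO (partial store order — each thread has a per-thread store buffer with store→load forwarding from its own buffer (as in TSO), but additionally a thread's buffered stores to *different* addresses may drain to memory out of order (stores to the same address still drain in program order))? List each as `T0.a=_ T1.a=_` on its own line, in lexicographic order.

outcome vector order: (T0.a,T1.a)
|PSO outcomes| = 6

T0.a=0 T1.a=1
T0.a=0 T1.a=2
T0.a=1 T1.a=1
T0.a=1 T1.a=2
T0.a=2 T1.a=1
T0.a=2 T1.a=2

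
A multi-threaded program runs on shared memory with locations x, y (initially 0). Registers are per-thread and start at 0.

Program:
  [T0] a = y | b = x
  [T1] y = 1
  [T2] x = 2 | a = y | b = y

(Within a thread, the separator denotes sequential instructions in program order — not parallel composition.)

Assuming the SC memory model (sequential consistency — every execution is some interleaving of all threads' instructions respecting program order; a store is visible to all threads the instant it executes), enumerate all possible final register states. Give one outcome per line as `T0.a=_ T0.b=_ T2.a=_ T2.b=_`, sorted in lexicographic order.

outcome vector order: (T0.a,T0.b,T2.a,T2.b)
|SC outcomes| = 10

T0.a=0 T0.b=0 T2.a=0 T2.b=0
T0.a=0 T0.b=0 T2.a=0 T2.b=1
T0.a=0 T0.b=0 T2.a=1 T2.b=1
T0.a=0 T0.b=2 T2.a=0 T2.b=0
T0.a=0 T0.b=2 T2.a=0 T2.b=1
T0.a=0 T0.b=2 T2.a=1 T2.b=1
T0.a=1 T0.b=0 T2.a=1 T2.b=1
T0.a=1 T0.b=2 T2.a=0 T2.b=0
T0.a=1 T0.b=2 T2.a=0 T2.b=1
T0.a=1 T0.b=2 T2.a=1 T2.b=1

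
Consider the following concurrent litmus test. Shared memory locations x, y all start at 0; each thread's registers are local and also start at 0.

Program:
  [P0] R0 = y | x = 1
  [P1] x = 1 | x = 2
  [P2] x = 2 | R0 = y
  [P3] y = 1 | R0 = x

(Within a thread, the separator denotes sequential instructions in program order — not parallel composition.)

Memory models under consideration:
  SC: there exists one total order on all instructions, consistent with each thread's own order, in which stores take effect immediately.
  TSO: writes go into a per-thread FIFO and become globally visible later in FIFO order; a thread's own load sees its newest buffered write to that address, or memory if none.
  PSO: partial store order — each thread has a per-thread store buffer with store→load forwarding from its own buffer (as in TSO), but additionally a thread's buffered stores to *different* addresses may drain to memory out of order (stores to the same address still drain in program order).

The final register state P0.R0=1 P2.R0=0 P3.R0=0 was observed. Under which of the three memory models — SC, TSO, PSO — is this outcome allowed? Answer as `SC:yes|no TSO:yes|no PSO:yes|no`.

SC:no TSO:yes PSO:yes

outcome vector order: (P0.R0,P2.R0,P3.R0)
SC (10): 0/0/1; 0/0/2; 0/1/0; 0/1/1; 0/1/2; 1/0/1; 1/0/2; 1/1/0; 1/1/1; 1/1/2
TSO (12): 0/0/0; 0/0/1; 0/0/2; 0/1/0; 0/1/1; 0/1/2; 1/0/0; 1/0/1; 1/0/2; 1/1/0; 1/1/1; 1/1/2
PSO (12): 0/0/0; 0/0/1; 0/0/2; 0/1/0; 0/1/1; 0/1/2; 1/0/0; 1/0/1; 1/0/2; 1/1/0; 1/1/1; 1/1/2
target 1/0/0 ∈ {TSO,PSO}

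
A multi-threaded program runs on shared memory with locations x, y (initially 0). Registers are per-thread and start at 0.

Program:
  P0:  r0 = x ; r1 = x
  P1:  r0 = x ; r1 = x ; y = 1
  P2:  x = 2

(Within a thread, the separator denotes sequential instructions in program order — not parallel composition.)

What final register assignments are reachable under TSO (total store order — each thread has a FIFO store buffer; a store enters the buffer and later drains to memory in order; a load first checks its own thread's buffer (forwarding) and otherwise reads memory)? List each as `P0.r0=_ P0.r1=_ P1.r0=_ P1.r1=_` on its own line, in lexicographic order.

P0.r0=0 P0.r1=0 P1.r0=0 P1.r1=0
P0.r0=0 P0.r1=0 P1.r0=0 P1.r1=2
P0.r0=0 P0.r1=0 P1.r0=2 P1.r1=2
P0.r0=0 P0.r1=2 P1.r0=0 P1.r1=0
P0.r0=0 P0.r1=2 P1.r0=0 P1.r1=2
P0.r0=0 P0.r1=2 P1.r0=2 P1.r1=2
P0.r0=2 P0.r1=2 P1.r0=0 P1.r1=0
P0.r0=2 P0.r1=2 P1.r0=0 P1.r1=2
P0.r0=2 P0.r1=2 P1.r0=2 P1.r1=2

outcome vector order: (P0.r0,P0.r1,P1.r0,P1.r1)
|TSO outcomes| = 9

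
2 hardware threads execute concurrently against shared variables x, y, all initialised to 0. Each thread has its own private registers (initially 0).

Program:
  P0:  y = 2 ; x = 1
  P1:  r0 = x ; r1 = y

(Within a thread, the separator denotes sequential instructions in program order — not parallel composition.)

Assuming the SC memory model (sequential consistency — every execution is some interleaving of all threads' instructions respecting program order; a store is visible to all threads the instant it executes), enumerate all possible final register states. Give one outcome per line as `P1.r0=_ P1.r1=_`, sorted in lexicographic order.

P1.r0=0 P1.r1=0
P1.r0=0 P1.r1=2
P1.r0=1 P1.r1=2

outcome vector order: (P1.r0,P1.r1)
|SC outcomes| = 3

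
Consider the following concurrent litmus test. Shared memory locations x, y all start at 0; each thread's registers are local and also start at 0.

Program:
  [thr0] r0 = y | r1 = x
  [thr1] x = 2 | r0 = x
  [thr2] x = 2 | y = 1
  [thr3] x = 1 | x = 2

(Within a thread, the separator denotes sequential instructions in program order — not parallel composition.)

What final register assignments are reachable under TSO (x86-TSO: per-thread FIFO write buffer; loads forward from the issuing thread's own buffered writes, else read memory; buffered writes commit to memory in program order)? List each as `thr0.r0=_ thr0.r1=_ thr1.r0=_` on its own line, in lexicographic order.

thr0.r0=0 thr0.r1=0 thr1.r0=1
thr0.r0=0 thr0.r1=0 thr1.r0=2
thr0.r0=0 thr0.r1=1 thr1.r0=1
thr0.r0=0 thr0.r1=1 thr1.r0=2
thr0.r0=0 thr0.r1=2 thr1.r0=1
thr0.r0=0 thr0.r1=2 thr1.r0=2
thr0.r0=1 thr0.r1=1 thr1.r0=1
thr0.r0=1 thr0.r1=1 thr1.r0=2
thr0.r0=1 thr0.r1=2 thr1.r0=1
thr0.r0=1 thr0.r1=2 thr1.r0=2

outcome vector order: (thr0.r0,thr0.r1,thr1.r0)
|TSO outcomes| = 10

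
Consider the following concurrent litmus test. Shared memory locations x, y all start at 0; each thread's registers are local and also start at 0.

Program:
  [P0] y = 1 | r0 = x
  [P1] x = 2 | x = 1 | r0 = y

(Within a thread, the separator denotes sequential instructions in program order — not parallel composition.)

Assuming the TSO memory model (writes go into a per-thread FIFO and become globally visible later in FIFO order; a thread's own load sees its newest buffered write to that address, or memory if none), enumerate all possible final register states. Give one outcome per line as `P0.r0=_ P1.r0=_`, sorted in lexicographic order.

outcome vector order: (P0.r0,P1.r0)
|TSO outcomes| = 6

P0.r0=0 P1.r0=0
P0.r0=0 P1.r0=1
P0.r0=1 P1.r0=0
P0.r0=1 P1.r0=1
P0.r0=2 P1.r0=0
P0.r0=2 P1.r0=1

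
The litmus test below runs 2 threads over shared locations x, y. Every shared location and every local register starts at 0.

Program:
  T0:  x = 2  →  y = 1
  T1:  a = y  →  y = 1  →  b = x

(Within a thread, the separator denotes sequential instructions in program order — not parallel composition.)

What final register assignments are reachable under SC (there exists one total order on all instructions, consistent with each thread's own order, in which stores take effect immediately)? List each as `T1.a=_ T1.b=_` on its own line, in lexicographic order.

outcome vector order: (T1.a,T1.b)
|SC outcomes| = 3

T1.a=0 T1.b=0
T1.a=0 T1.b=2
T1.a=1 T1.b=2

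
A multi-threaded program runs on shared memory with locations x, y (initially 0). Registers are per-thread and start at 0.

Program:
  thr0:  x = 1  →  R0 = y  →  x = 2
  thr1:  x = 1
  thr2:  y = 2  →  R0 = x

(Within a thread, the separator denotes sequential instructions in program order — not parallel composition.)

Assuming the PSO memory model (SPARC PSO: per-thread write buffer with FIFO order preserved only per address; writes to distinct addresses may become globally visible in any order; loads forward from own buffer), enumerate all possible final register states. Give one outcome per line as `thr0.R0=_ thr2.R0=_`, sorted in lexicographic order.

outcome vector order: (thr0.R0,thr2.R0)
|PSO outcomes| = 6

thr0.R0=0 thr2.R0=0
thr0.R0=0 thr2.R0=1
thr0.R0=0 thr2.R0=2
thr0.R0=2 thr2.R0=0
thr0.R0=2 thr2.R0=1
thr0.R0=2 thr2.R0=2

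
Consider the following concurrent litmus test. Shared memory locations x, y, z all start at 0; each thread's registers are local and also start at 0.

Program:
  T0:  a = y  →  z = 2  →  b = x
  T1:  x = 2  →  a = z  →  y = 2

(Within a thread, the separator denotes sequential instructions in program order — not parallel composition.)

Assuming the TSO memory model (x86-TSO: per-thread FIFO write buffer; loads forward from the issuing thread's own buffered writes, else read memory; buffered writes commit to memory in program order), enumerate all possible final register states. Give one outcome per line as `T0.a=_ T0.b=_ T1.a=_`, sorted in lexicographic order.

T0.a=0 T0.b=0 T1.a=0
T0.a=0 T0.b=0 T1.a=2
T0.a=0 T0.b=2 T1.a=0
T0.a=0 T0.b=2 T1.a=2
T0.a=2 T0.b=2 T1.a=0

outcome vector order: (T0.a,T0.b,T1.a)
|TSO outcomes| = 5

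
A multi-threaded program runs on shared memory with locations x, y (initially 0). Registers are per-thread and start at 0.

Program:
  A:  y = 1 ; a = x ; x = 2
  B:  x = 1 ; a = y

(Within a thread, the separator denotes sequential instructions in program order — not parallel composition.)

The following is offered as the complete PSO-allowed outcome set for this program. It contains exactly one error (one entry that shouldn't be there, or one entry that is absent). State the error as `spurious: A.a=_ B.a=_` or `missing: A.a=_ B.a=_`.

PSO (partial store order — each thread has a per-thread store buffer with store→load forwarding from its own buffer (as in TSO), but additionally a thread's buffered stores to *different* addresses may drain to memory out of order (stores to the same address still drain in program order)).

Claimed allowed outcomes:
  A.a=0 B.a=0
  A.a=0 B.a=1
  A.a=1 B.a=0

outcome vector order: (A.a,B.a)
PSO: 4 outcomes — {00; 01; 10; 11}
PSO∖claimed = {11}

missing: A.a=1 B.a=1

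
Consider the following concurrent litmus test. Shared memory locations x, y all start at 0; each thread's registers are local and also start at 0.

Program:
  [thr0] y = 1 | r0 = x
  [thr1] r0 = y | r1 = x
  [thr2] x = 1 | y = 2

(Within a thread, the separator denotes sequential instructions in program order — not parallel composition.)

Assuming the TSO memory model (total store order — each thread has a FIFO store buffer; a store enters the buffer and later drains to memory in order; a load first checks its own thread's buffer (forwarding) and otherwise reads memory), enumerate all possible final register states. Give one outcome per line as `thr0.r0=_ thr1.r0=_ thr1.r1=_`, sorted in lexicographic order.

outcome vector order: (thr0.r0,thr1.r0,thr1.r1)
|TSO outcomes| = 10

thr0.r0=0 thr1.r0=0 thr1.r1=0
thr0.r0=0 thr1.r0=0 thr1.r1=1
thr0.r0=0 thr1.r0=1 thr1.r1=0
thr0.r0=0 thr1.r0=1 thr1.r1=1
thr0.r0=0 thr1.r0=2 thr1.r1=1
thr0.r0=1 thr1.r0=0 thr1.r1=0
thr0.r0=1 thr1.r0=0 thr1.r1=1
thr0.r0=1 thr1.r0=1 thr1.r1=0
thr0.r0=1 thr1.r0=1 thr1.r1=1
thr0.r0=1 thr1.r0=2 thr1.r1=1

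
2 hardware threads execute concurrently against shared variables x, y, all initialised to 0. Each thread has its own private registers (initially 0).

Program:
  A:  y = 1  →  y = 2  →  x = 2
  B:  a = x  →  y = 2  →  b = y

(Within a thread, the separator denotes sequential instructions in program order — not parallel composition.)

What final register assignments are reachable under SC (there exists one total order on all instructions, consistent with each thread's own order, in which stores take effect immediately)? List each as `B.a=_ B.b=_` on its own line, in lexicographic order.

outcome vector order: (B.a,B.b)
|SC outcomes| = 3

B.a=0 B.b=1
B.a=0 B.b=2
B.a=2 B.b=2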